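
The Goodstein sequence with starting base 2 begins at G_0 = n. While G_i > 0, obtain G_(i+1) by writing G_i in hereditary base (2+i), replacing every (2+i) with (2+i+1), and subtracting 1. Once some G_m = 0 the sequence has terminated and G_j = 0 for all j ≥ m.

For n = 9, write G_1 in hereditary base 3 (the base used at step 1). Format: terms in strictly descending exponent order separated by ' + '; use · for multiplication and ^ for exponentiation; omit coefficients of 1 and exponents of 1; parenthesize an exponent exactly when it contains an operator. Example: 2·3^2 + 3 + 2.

3^(3 + 1)

G_0=9  [base 2] 2^(2 + 1) + 1  →[2↦3]→  3^(3 + 1) + 1 = 82  −1 ⇒ G_1=81
G_1=81  [base 3] 3^(3 + 1)  →[3↦4]→  4^(4 + 1) = 1024  −1 ⇒ G_2=1023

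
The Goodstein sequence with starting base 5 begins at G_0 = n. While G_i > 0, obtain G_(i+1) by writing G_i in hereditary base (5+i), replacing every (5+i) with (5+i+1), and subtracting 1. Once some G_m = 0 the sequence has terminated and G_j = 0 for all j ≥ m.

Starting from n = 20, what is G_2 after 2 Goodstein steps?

i=0: 20 = 4·5 (b=5); 5→6: 4·6 = 24; 24−1 = 23
i=1: 23 = 3·6 + 5 (b=6); 6→7: 3·7 + 5 = 26; 26−1 = 25
i=2: 25 = 3·7 + 4 (b=7); 7→8: 3·8 + 4 = 28; 28−1 = 27

25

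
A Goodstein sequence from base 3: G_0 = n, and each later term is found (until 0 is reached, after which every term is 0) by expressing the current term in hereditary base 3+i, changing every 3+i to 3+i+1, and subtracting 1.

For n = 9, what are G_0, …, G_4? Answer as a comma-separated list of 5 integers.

9, 15, 17, 19, 21

G_0=9  [base 3] 3^2  →[3↦4]→  4^2 = 16  −1 ⇒ G_1=15
G_1=15  [base 4] 3·4 + 3  →[4↦5]→  3·5 + 3 = 18  −1 ⇒ G_2=17
G_2=17  [base 5] 3·5 + 2  →[5↦6]→  3·6 + 2 = 20  −1 ⇒ G_3=19
G_3=19  [base 6] 3·6 + 1  →[6↦7]→  3·7 + 1 = 22  −1 ⇒ G_4=21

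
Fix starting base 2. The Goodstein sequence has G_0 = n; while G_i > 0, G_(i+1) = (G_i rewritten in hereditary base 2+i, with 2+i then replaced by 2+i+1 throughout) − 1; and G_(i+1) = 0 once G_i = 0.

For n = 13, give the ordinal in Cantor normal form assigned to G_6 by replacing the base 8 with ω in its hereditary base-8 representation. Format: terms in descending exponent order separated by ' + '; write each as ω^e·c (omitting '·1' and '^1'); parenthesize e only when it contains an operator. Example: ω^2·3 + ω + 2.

ω^(ω + 1) + ω^3·3 + ω^2·3 + ω·2 + 7

(0) 13|_2 = 2^(2 + 1) + 2^2 + 1 ↦ 3^(3 + 1) + 3^3 + 1|_3 = 109 ⇒ 108
(1) 108|_3 = 3^(3 + 1) + 3^3 ↦ 4^(4 + 1) + 4^4|_4 = 1280 ⇒ 1279
(2) 1279|_4 = 4^(4 + 1) + 3·4^3 + 3·4^2 + 3·4 + 3 ↦ 5^(5 + 1) + 3·5^3 + 3·5^2 + 3·5 + 3|_5 = 16093 ⇒ 16092
(3) 16092|_5 = 5^(5 + 1) + 3·5^3 + 3·5^2 + 3·5 + 2 ↦ 6^(6 + 1) + 3·6^3 + 3·6^2 + 3·6 + 2|_6 = 280712 ⇒ 280711
(4) 280711|_6 = 6^(6 + 1) + 3·6^3 + 3·6^2 + 3·6 + 1 ↦ 7^(7 + 1) + 3·7^3 + 3·7^2 + 3·7 + 1|_7 = 5765999 ⇒ 5765998
(5) 5765998|_7 = 7^(7 + 1) + 3·7^3 + 3·7^2 + 3·7 ↦ 8^(8 + 1) + 3·8^3 + 3·8^2 + 3·8|_8 = 134219480 ⇒ 134219479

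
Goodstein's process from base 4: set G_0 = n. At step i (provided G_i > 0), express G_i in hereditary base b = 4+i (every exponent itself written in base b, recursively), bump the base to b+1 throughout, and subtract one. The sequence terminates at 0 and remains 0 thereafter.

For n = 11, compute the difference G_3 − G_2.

1

G_0=11  [base 4] 2·4 + 3  →[4↦5]→  2·5 + 3 = 13  −1 ⇒ G_1=12
G_1=12  [base 5] 2·5 + 2  →[5↦6]→  2·6 + 2 = 14  −1 ⇒ G_2=13
G_2=13  [base 6] 2·6 + 1  →[6↦7]→  2·7 + 1 = 15  −1 ⇒ G_3=14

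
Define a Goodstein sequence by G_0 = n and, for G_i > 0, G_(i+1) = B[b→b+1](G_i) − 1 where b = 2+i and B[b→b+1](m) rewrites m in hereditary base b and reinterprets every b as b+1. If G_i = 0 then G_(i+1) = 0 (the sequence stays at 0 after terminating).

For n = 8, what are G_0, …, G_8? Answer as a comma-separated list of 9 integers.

8, 80, 553, 6310, 93395, 1647195, 33554571, 774841151, 20000000211

base 2: 8 = 2^(2 + 1); at 3: 3^(3 + 1) = 81; next = 80
base 3: 80 = 2·3^3 + 2·3^2 + 2·3 + 2; at 4: 2·4^4 + 2·4^2 + 2·4 + 2 = 554; next = 553
base 4: 553 = 2·4^4 + 2·4^2 + 2·4 + 1; at 5: 2·5^5 + 2·5^2 + 2·5 + 1 = 6311; next = 6310
base 5: 6310 = 2·5^5 + 2·5^2 + 2·5; at 6: 2·6^6 + 2·6^2 + 2·6 = 93396; next = 93395
base 6: 93395 = 2·6^6 + 2·6^2 + 6 + 5; at 7: 2·7^7 + 2·7^2 + 7 + 5 = 1647196; next = 1647195
base 7: 1647195 = 2·7^7 + 2·7^2 + 7 + 4; at 8: 2·8^8 + 2·8^2 + 8 + 4 = 33554572; next = 33554571
base 8: 33554571 = 2·8^8 + 2·8^2 + 8 + 3; at 9: 2·9^9 + 2·9^2 + 9 + 3 = 774841152; next = 774841151
base 9: 774841151 = 2·9^9 + 2·9^2 + 9 + 2; at 10: 2·10^10 + 2·10^2 + 10 + 2 = 20000000212; next = 20000000211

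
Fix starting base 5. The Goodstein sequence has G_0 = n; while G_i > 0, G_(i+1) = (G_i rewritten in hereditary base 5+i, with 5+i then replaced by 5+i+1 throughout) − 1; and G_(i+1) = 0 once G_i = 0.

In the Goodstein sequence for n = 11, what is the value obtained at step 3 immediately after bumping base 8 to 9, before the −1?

14

[0] 11 ≡ 2·5 + 1 (base 5). Lift 6: 13. −1: 12.
[1] 12 ≡ 2·6 (base 6). Lift 7: 14. −1: 13.
[2] 13 ≡ 7 + 6 (base 7). Lift 8: 14. −1: 13.
[3] 13 ≡ 8 + 5 (base 8). Lift 9: 14. −1: 13.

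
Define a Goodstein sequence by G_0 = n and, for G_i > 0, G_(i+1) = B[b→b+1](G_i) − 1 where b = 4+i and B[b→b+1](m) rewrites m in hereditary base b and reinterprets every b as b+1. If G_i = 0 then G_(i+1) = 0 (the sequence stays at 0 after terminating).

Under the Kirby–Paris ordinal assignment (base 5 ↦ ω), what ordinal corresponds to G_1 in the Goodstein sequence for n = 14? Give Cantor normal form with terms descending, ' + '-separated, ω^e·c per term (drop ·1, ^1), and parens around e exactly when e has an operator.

ω·3 + 1

[0] 14 ≡ 3·4 + 2 (base 4). Lift 5: 17. −1: 16.
[1] 16 ≡ 3·5 + 1 (base 5). Lift 6: 19. −1: 18.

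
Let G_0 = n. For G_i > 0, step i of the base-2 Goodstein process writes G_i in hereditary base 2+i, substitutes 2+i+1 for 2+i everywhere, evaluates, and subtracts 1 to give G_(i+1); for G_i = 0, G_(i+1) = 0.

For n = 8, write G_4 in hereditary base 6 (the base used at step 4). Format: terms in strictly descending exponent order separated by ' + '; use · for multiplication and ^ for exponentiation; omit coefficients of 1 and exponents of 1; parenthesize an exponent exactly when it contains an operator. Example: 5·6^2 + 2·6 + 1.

(0) 8|_2 = 2^(2 + 1) ↦ 3^(3 + 1)|_3 = 81 ⇒ 80
(1) 80|_3 = 2·3^3 + 2·3^2 + 2·3 + 2 ↦ 2·4^4 + 2·4^2 + 2·4 + 2|_4 = 554 ⇒ 553
(2) 553|_4 = 2·4^4 + 2·4^2 + 2·4 + 1 ↦ 2·5^5 + 2·5^2 + 2·5 + 1|_5 = 6311 ⇒ 6310
(3) 6310|_5 = 2·5^5 + 2·5^2 + 2·5 ↦ 2·6^6 + 2·6^2 + 2·6|_6 = 93396 ⇒ 93395

2·6^6 + 2·6^2 + 6 + 5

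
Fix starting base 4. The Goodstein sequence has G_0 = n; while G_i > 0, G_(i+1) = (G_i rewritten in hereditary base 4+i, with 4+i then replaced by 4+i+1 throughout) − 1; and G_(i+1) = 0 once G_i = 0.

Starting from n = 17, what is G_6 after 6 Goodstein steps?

51

step 0: 17 = 4^2 + 1; sub 5 for 4: 5^2 + 1; = 26; G_1 = 26−1 = 25
step 1: 25 = 5^2; sub 6 for 5: 6^2; = 36; G_2 = 36−1 = 35
step 2: 35 = 5·6 + 5; sub 7 for 6: 5·7 + 5; = 40; G_3 = 40−1 = 39
step 3: 39 = 5·7 + 4; sub 8 for 7: 5·8 + 4; = 44; G_4 = 44−1 = 43
step 4: 43 = 5·8 + 3; sub 9 for 8: 5·9 + 3; = 48; G_5 = 48−1 = 47
step 5: 47 = 5·9 + 2; sub 10 for 9: 5·10 + 2; = 52; G_6 = 52−1 = 51
step 6: 51 = 5·10 + 1; sub 11 for 10: 5·11 + 1; = 56; G_7 = 56−1 = 55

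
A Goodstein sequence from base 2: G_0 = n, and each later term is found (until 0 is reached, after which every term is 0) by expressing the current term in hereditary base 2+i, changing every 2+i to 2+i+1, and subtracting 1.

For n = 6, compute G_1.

G_0=6  [base 2] 2^2 + 2  →[2↦3]→  3^3 + 3 = 30  −1 ⇒ G_1=29
G_1=29  [base 3] 3^3 + 2  →[3↦4]→  4^4 + 2 = 258  −1 ⇒ G_2=257

29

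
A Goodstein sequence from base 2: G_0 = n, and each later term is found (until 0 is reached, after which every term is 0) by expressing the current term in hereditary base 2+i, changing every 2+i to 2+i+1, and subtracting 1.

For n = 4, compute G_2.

41

G_0 = 4. HB_2(4) = 2^2. Bump = 27. G_1 = 26.
G_1 = 26. HB_3(26) = 2·3^2 + 2·3 + 2. Bump = 42. G_2 = 41.
G_2 = 41. HB_4(41) = 2·4^2 + 2·4 + 1. Bump = 61. G_3 = 60.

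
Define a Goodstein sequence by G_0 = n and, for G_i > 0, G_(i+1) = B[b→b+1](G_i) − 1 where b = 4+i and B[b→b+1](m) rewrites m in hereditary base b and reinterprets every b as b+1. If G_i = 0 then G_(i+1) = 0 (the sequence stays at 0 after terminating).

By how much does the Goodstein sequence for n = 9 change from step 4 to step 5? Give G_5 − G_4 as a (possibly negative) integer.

0

G_0=9  [base 4] 2·4 + 1  →[4↦5]→  2·5 + 1 = 11  −1 ⇒ G_1=10
G_1=10  [base 5] 2·5  →[5↦6]→  2·6 = 12  −1 ⇒ G_2=11
G_2=11  [base 6] 6 + 5  →[6↦7]→  7 + 5 = 12  −1 ⇒ G_3=11
G_3=11  [base 7] 7 + 4  →[7↦8]→  8 + 4 = 12  −1 ⇒ G_4=11
G_4=11  [base 8] 8 + 3  →[8↦9]→  9 + 3 = 12  −1 ⇒ G_5=11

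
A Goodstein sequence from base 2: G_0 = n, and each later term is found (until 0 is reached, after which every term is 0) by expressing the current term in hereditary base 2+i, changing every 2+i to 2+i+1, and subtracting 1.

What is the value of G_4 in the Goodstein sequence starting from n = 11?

base 2: 11 = 2^(2 + 1) + 2 + 1; at 3: 3^(3 + 1) + 3 + 1 = 85; next = 84
base 3: 84 = 3^(3 + 1) + 3; at 4: 4^(4 + 1) + 4 = 1028; next = 1027
base 4: 1027 = 4^(4 + 1) + 3; at 5: 5^(5 + 1) + 3 = 15628; next = 15627
base 5: 15627 = 5^(5 + 1) + 2; at 6: 6^(6 + 1) + 2 = 279938; next = 279937
base 6: 279937 = 6^(6 + 1) + 1; at 7: 7^(7 + 1) + 1 = 5764802; next = 5764801

279937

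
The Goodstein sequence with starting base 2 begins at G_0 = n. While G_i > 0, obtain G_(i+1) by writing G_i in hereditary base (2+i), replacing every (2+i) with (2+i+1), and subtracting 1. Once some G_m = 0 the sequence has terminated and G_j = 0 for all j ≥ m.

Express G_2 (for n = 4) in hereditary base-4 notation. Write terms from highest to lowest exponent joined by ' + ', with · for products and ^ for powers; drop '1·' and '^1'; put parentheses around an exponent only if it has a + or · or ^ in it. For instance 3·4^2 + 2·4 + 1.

2·4^2 + 2·4 + 1

base 2: 4 = 2^2; at 3: 3^3 = 27; next = 26
base 3: 26 = 2·3^2 + 2·3 + 2; at 4: 2·4^2 + 2·4 + 2 = 42; next = 41
base 4: 41 = 2·4^2 + 2·4 + 1; at 5: 2·5^2 + 2·5 + 1 = 61; next = 60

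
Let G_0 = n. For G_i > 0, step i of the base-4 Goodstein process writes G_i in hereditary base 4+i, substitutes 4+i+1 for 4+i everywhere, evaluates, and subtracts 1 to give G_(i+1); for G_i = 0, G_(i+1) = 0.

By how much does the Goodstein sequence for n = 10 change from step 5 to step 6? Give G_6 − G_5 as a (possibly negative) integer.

0

G_0=10  [base 4] 2·4 + 2  →[4↦5]→  2·5 + 2 = 12  −1 ⇒ G_1=11
G_1=11  [base 5] 2·5 + 1  →[5↦6]→  2·6 + 1 = 13  −1 ⇒ G_2=12
G_2=12  [base 6] 2·6  →[6↦7]→  2·7 = 14  −1 ⇒ G_3=13
G_3=13  [base 7] 7 + 6  →[7↦8]→  8 + 6 = 14  −1 ⇒ G_4=13
G_4=13  [base 8] 8 + 5  →[8↦9]→  9 + 5 = 14  −1 ⇒ G_5=13
G_5=13  [base 9] 9 + 4  →[9↦10]→  10 + 4 = 14  −1 ⇒ G_6=13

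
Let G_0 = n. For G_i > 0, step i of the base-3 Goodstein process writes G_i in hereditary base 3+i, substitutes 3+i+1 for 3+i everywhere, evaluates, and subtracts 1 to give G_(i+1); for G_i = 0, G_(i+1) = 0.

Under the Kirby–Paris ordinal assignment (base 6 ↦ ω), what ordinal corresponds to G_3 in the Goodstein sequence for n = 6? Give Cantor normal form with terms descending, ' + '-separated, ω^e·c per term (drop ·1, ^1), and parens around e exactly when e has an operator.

ω + 1

G_0=6  [base 3] 2·3  →[3↦4]→  2·4 = 8  −1 ⇒ G_1=7
G_1=7  [base 4] 4 + 3  →[4↦5]→  5 + 3 = 8  −1 ⇒ G_2=7
G_2=7  [base 5] 5 + 2  →[5↦6]→  6 + 2 = 8  −1 ⇒ G_3=7
G_3=7  [base 6] 6 + 1  →[6↦7]→  7 + 1 = 8  −1 ⇒ G_4=7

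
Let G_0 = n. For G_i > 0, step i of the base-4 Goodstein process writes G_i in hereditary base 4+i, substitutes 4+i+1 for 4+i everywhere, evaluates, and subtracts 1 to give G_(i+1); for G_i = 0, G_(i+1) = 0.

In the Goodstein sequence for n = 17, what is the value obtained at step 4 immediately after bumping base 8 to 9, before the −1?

17 —HB4→ 4^2 + 1 —bump→ 5^2 + 1 = 26 —(−1)→ 25
25 —HB5→ 5^2 —bump→ 6^2 = 36 —(−1)→ 35
35 —HB6→ 5·6 + 5 —bump→ 5·7 + 5 = 40 —(−1)→ 39
39 —HB7→ 5·7 + 4 —bump→ 5·8 + 4 = 44 —(−1)→ 43

48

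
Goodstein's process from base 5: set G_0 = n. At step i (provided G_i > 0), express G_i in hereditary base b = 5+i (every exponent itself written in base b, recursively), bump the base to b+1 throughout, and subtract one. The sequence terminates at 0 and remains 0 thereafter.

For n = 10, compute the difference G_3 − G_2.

(0) 10|_5 = 2·5 ↦ 2·6|_6 = 12 ⇒ 11
(1) 11|_6 = 6 + 5 ↦ 7 + 5|_7 = 12 ⇒ 11
(2) 11|_7 = 7 + 4 ↦ 8 + 4|_8 = 12 ⇒ 11

0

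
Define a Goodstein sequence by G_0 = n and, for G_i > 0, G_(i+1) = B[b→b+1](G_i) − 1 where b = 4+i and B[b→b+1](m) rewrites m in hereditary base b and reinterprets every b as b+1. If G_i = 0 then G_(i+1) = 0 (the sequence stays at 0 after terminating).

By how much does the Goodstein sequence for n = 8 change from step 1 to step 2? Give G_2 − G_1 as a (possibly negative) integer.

0

base 4: 8 = 2·4; at 5: 2·5 = 10; next = 9
base 5: 9 = 5 + 4; at 6: 6 + 4 = 10; next = 9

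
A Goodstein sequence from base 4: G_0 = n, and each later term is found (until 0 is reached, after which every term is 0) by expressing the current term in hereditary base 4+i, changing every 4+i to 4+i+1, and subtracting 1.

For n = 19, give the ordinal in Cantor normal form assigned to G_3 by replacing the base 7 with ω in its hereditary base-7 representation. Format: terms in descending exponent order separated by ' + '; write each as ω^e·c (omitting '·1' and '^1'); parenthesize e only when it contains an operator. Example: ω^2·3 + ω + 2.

base 4: 19 = 4^2 + 3; at 5: 5^2 + 3 = 28; next = 27
base 5: 27 = 5^2 + 2; at 6: 6^2 + 2 = 38; next = 37
base 6: 37 = 6^2 + 1; at 7: 7^2 + 1 = 50; next = 49
base 7: 49 = 7^2; at 8: 8^2 = 64; next = 63

ω^2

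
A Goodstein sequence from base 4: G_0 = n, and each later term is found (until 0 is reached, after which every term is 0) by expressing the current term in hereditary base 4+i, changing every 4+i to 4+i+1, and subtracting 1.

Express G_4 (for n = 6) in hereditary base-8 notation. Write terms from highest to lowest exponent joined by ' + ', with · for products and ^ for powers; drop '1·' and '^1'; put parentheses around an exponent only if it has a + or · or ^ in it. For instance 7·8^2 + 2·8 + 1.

i=0: 6 = 4 + 2 (b=4); 4→5: 5 + 2 = 7; 7−1 = 6
i=1: 6 = 5 + 1 (b=5); 5→6: 6 + 1 = 7; 7−1 = 6
i=2: 6 = 6 (b=6); 6→7: 7 = 7; 7−1 = 6
i=3: 6 = 6 (b=7); 7→8: 6 = 6; 6−1 = 5

5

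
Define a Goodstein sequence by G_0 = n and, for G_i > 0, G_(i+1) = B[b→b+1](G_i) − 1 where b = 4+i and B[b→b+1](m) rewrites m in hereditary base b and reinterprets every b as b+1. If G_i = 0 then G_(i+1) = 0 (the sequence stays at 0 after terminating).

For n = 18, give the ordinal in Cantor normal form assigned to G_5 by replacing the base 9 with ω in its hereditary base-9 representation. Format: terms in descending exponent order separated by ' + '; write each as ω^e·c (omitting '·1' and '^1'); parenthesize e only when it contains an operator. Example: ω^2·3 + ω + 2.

[0] 18 ≡ 4^2 + 2 (base 4). Lift 5: 27. −1: 26.
[1] 26 ≡ 5^2 + 1 (base 5). Lift 6: 37. −1: 36.
[2] 36 ≡ 6^2 (base 6). Lift 7: 49. −1: 48.
[3] 48 ≡ 6·7 + 6 (base 7). Lift 8: 54. −1: 53.
[4] 53 ≡ 6·8 + 5 (base 8). Lift 9: 59. −1: 58.
[5] 58 ≡ 6·9 + 4 (base 9). Lift 10: 64. −1: 63.

ω·6 + 4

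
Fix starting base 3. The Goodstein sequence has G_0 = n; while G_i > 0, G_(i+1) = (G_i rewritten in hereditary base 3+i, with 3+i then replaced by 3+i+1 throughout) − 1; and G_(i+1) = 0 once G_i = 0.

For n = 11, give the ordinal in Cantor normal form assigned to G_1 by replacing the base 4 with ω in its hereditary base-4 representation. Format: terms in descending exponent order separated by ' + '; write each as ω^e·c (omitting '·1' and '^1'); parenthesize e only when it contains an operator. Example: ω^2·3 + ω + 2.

ω^2 + 1

(0) 11|_3 = 3^2 + 2 ↦ 4^2 + 2|_4 = 18 ⇒ 17
(1) 17|_4 = 4^2 + 1 ↦ 5^2 + 1|_5 = 26 ⇒ 25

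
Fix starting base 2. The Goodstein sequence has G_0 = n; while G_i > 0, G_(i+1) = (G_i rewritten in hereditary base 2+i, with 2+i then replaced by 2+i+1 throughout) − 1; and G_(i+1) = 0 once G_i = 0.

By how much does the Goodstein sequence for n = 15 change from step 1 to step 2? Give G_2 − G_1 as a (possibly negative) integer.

G_0 = 15. HB_2(15) = 2^(2 + 1) + 2^2 + 2 + 1. Bump = 112. G_1 = 111.
G_1 = 111. HB_3(111) = 3^(3 + 1) + 3^3 + 3. Bump = 1284. G_2 = 1283.

1172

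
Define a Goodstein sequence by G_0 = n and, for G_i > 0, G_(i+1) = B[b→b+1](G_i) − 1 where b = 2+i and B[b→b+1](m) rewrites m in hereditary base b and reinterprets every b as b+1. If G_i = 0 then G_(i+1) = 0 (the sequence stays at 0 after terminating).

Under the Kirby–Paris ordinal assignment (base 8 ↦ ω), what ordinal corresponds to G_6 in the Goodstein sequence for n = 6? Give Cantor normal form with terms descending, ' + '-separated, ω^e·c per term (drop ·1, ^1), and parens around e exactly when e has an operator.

ω^5·5 + ω^4·5 + ω^3·5 + ω^2·5 + ω·5 + 3

6 —HB2→ 2^2 + 2 —bump→ 3^3 + 3 = 30 —(−1)→ 29
29 —HB3→ 3^3 + 2 —bump→ 4^4 + 2 = 258 —(−1)→ 257
257 —HB4→ 4^4 + 1 —bump→ 5^5 + 1 = 3126 —(−1)→ 3125
3125 —HB5→ 5^5 —bump→ 6^6 = 46656 —(−1)→ 46655
46655 —HB6→ 5·6^5 + 5·6^4 + 5·6^3 + 5·6^2 + 5·6 + 5 —bump→ 5·7^5 + 5·7^4 + 5·7^3 + 5·7^2 + 5·7 + 5 = 98040 —(−1)→ 98039
98039 —HB7→ 5·7^5 + 5·7^4 + 5·7^3 + 5·7^2 + 5·7 + 4 —bump→ 5·8^5 + 5·8^4 + 5·8^3 + 5·8^2 + 5·8 + 4 = 187244 —(−1)→ 187243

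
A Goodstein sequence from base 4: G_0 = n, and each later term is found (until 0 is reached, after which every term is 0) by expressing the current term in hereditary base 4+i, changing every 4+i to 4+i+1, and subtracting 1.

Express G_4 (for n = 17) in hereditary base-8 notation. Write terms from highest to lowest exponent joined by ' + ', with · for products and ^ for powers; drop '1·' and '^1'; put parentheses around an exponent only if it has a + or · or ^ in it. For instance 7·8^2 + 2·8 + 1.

5·8 + 3

(0) 17|_4 = 4^2 + 1 ↦ 5^2 + 1|_5 = 26 ⇒ 25
(1) 25|_5 = 5^2 ↦ 6^2|_6 = 36 ⇒ 35
(2) 35|_6 = 5·6 + 5 ↦ 5·7 + 5|_7 = 40 ⇒ 39
(3) 39|_7 = 5·7 + 4 ↦ 5·8 + 4|_8 = 44 ⇒ 43
(4) 43|_8 = 5·8 + 3 ↦ 5·9 + 3|_9 = 48 ⇒ 47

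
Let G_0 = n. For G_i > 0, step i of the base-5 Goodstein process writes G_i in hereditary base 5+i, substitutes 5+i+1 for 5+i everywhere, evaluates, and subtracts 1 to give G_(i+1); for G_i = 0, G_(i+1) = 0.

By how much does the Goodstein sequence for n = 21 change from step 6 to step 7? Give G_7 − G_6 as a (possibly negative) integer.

G_0 = 21. HB_5(21) = 4·5 + 1. Bump = 25. G_1 = 24.
G_1 = 24. HB_6(24) = 4·6. Bump = 28. G_2 = 27.
G_2 = 27. HB_7(27) = 3·7 + 6. Bump = 30. G_3 = 29.
G_3 = 29. HB_8(29) = 3·8 + 5. Bump = 32. G_4 = 31.
G_4 = 31. HB_9(31) = 3·9 + 4. Bump = 34. G_5 = 33.
G_5 = 33. HB_10(33) = 3·10 + 3. Bump = 36. G_6 = 35.
G_6 = 35. HB_11(35) = 3·11 + 2. Bump = 38. G_7 = 37.

2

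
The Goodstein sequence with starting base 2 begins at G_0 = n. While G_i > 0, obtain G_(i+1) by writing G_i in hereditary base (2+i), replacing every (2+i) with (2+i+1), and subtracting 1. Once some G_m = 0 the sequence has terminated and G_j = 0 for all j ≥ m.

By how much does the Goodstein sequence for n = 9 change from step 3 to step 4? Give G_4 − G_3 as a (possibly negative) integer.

130901

base 2: 9 = 2^(2 + 1) + 1; at 3: 3^(3 + 1) + 1 = 82; next = 81
base 3: 81 = 3^(3 + 1); at 4: 4^(4 + 1) = 1024; next = 1023
base 4: 1023 = 3·4^4 + 3·4^3 + 3·4^2 + 3·4 + 3; at 5: 3·5^5 + 3·5^3 + 3·5^2 + 3·5 + 3 = 9843; next = 9842
base 5: 9842 = 3·5^5 + 3·5^3 + 3·5^2 + 3·5 + 2; at 6: 3·6^6 + 3·6^3 + 3·6^2 + 3·6 + 2 = 140744; next = 140743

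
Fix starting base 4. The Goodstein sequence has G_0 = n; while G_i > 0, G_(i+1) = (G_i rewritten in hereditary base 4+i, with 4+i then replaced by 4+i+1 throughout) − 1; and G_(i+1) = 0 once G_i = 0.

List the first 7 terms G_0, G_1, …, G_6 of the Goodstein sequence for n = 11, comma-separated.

11, 12, 13, 14, 15, 15, 15

base 4: 11 = 2·4 + 3; at 5: 2·5 + 3 = 13; next = 12
base 5: 12 = 2·5 + 2; at 6: 2·6 + 2 = 14; next = 13
base 6: 13 = 2·6 + 1; at 7: 2·7 + 1 = 15; next = 14
base 7: 14 = 2·7; at 8: 2·8 = 16; next = 15
base 8: 15 = 8 + 7; at 9: 9 + 7 = 16; next = 15
base 9: 15 = 9 + 6; at 10: 10 + 6 = 16; next = 15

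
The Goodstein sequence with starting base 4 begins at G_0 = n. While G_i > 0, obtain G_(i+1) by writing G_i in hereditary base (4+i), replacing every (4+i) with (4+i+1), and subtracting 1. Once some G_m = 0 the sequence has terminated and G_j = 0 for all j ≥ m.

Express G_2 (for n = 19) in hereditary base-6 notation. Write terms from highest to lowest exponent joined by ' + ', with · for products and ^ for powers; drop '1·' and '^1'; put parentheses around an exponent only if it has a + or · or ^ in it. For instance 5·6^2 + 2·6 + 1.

i=0: 19 = 4^2 + 3 (b=4); 4→5: 5^2 + 3 = 28; 28−1 = 27
i=1: 27 = 5^2 + 2 (b=5); 5→6: 6^2 + 2 = 38; 38−1 = 37

6^2 + 1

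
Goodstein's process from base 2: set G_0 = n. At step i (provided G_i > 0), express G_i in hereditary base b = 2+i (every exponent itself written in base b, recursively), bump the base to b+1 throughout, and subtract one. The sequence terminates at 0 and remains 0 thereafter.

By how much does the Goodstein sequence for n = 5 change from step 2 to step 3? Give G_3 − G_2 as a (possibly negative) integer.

step 0: 5 = 2^2 + 1; sub 3 for 2: 3^3 + 1; = 28; G_1 = 28−1 = 27
step 1: 27 = 3^3; sub 4 for 3: 4^4; = 256; G_2 = 256−1 = 255
step 2: 255 = 3·4^3 + 3·4^2 + 3·4 + 3; sub 5 for 4: 3·5^3 + 3·5^2 + 3·5 + 3; = 468; G_3 = 468−1 = 467

212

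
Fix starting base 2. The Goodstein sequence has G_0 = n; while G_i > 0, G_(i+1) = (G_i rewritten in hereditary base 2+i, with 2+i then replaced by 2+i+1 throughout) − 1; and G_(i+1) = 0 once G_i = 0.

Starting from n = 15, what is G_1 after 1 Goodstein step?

15 —HB2→ 2^(2 + 1) + 2^2 + 2 + 1 —bump→ 3^(3 + 1) + 3^3 + 3 + 1 = 112 —(−1)→ 111
111 —HB3→ 3^(3 + 1) + 3^3 + 3 —bump→ 4^(4 + 1) + 4^4 + 4 = 1284 —(−1)→ 1283

111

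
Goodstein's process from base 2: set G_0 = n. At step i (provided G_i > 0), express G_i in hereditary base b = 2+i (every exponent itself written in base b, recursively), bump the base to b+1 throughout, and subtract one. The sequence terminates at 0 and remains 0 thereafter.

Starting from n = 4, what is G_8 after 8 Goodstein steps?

211

[0] 4 ≡ 2^2 (base 2). Lift 3: 27. −1: 26.
[1] 26 ≡ 2·3^2 + 2·3 + 2 (base 3). Lift 4: 42. −1: 41.
[2] 41 ≡ 2·4^2 + 2·4 + 1 (base 4). Lift 5: 61. −1: 60.
[3] 60 ≡ 2·5^2 + 2·5 (base 5). Lift 6: 84. −1: 83.
[4] 83 ≡ 2·6^2 + 6 + 5 (base 6). Lift 7: 110. −1: 109.
[5] 109 ≡ 2·7^2 + 7 + 4 (base 7). Lift 8: 140. −1: 139.
[6] 139 ≡ 2·8^2 + 8 + 3 (base 8). Lift 9: 174. −1: 173.
[7] 173 ≡ 2·9^2 + 9 + 2 (base 9). Lift 10: 212. −1: 211.
[8] 211 ≡ 2·10^2 + 10 + 1 (base 10). Lift 11: 254. −1: 253.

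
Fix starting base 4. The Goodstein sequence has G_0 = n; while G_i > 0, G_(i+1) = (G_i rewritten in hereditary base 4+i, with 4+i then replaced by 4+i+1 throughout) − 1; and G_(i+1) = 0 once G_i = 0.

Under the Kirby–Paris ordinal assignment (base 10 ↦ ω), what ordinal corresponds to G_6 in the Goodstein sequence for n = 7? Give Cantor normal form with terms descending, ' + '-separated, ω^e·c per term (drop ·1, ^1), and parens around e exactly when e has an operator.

5

7 —HB4→ 4 + 3 —bump→ 5 + 3 = 8 —(−1)→ 7
7 —HB5→ 5 + 2 —bump→ 6 + 2 = 8 —(−1)→ 7
7 —HB6→ 6 + 1 —bump→ 7 + 1 = 8 —(−1)→ 7
7 —HB7→ 7 —bump→ 8 = 8 —(−1)→ 7
7 —HB8→ 7 —bump→ 7 = 7 —(−1)→ 6
6 —HB9→ 6 —bump→ 6 = 6 —(−1)→ 5
5 —HB10→ 5 —bump→ 5 = 5 —(−1)→ 4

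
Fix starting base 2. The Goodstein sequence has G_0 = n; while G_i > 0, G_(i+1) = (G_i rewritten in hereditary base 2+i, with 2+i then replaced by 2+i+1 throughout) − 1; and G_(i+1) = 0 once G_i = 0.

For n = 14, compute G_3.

[0] 14 ≡ 2^(2 + 1) + 2^2 + 2 (base 2). Lift 3: 111. −1: 110.
[1] 110 ≡ 3^(3 + 1) + 3^3 + 2 (base 3). Lift 4: 1282. −1: 1281.
[2] 1281 ≡ 4^(4 + 1) + 4^4 + 1 (base 4). Lift 5: 18751. −1: 18750.

18750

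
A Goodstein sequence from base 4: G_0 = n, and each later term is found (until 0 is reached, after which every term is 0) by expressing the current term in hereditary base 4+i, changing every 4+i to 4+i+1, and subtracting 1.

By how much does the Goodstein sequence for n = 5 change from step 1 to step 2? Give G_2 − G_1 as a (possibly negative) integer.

0

(0) 5|_4 = 4 + 1 ↦ 5 + 1|_5 = 6 ⇒ 5
(1) 5|_5 = 5 ↦ 6|_6 = 6 ⇒ 5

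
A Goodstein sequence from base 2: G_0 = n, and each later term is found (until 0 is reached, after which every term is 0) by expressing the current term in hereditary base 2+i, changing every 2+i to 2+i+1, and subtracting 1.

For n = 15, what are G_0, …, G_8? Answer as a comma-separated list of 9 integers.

15 —HB2→ 2^(2 + 1) + 2^2 + 2 + 1 —bump→ 3^(3 + 1) + 3^3 + 3 + 1 = 112 —(−1)→ 111
111 —HB3→ 3^(3 + 1) + 3^3 + 3 —bump→ 4^(4 + 1) + 4^4 + 4 = 1284 —(−1)→ 1283
1283 —HB4→ 4^(4 + 1) + 4^4 + 3 —bump→ 5^(5 + 1) + 5^5 + 3 = 18753 —(−1)→ 18752
18752 —HB5→ 5^(5 + 1) + 5^5 + 2 —bump→ 6^(6 + 1) + 6^6 + 2 = 326594 —(−1)→ 326593
326593 —HB6→ 6^(6 + 1) + 6^6 + 1 —bump→ 7^(7 + 1) + 7^7 + 1 = 6588345 —(−1)→ 6588344
6588344 —HB7→ 7^(7 + 1) + 7^7 —bump→ 8^(8 + 1) + 8^8 = 150994944 —(−1)→ 150994943
150994943 —HB8→ 8^(8 + 1) + 7·8^7 + 7·8^6 + 7·8^5 + 7·8^4 + 7·8^3 + 7·8^2 + 7·8 + 7 —bump→ 9^(9 + 1) + 7·9^7 + 7·9^6 + 7·9^5 + 7·9^4 + 7·9^3 + 7·9^2 + 7·9 + 7 = 3524450281 —(−1)→ 3524450280
3524450280 —HB9→ 9^(9 + 1) + 7·9^7 + 7·9^6 + 7·9^5 + 7·9^4 + 7·9^3 + 7·9^2 + 7·9 + 6 —bump→ 10^(10 + 1) + 7·10^7 + 7·10^6 + 7·10^5 + 7·10^4 + 7·10^3 + 7·10^2 + 7·10 + 6 = 100077777776 —(−1)→ 100077777775

15, 111, 1283, 18752, 326593, 6588344, 150994943, 3524450280, 100077777775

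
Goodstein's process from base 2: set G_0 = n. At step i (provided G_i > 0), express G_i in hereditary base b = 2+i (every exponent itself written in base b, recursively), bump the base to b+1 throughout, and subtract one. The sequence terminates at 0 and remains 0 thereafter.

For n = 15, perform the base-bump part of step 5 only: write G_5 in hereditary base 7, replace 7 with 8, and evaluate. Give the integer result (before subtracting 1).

150994944

G_0=15  [base 2] 2^(2 + 1) + 2^2 + 2 + 1  →[2↦3]→  3^(3 + 1) + 3^3 + 3 + 1 = 112  −1 ⇒ G_1=111
G_1=111  [base 3] 3^(3 + 1) + 3^3 + 3  →[3↦4]→  4^(4 + 1) + 4^4 + 4 = 1284  −1 ⇒ G_2=1283
G_2=1283  [base 4] 4^(4 + 1) + 4^4 + 3  →[4↦5]→  5^(5 + 1) + 5^5 + 3 = 18753  −1 ⇒ G_3=18752
G_3=18752  [base 5] 5^(5 + 1) + 5^5 + 2  →[5↦6]→  6^(6 + 1) + 6^6 + 2 = 326594  −1 ⇒ G_4=326593
G_4=326593  [base 6] 6^(6 + 1) + 6^6 + 1  →[6↦7]→  7^(7 + 1) + 7^7 + 1 = 6588345  −1 ⇒ G_5=6588344
G_5=6588344  [base 7] 7^(7 + 1) + 7^7  →[7↦8]→  8^(8 + 1) + 8^8 = 150994944  −1 ⇒ G_6=150994943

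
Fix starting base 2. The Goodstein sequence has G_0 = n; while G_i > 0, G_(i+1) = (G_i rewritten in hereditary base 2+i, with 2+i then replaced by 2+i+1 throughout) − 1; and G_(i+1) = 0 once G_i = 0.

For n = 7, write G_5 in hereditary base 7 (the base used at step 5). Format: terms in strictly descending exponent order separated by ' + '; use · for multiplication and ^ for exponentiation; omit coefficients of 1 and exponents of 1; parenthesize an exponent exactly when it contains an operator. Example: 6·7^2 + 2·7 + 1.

7^7

7 —HB2→ 2^2 + 2 + 1 —bump→ 3^3 + 3 + 1 = 31 —(−1)→ 30
30 —HB3→ 3^3 + 3 —bump→ 4^4 + 4 = 260 —(−1)→ 259
259 —HB4→ 4^4 + 3 —bump→ 5^5 + 3 = 3128 —(−1)→ 3127
3127 —HB5→ 5^5 + 2 —bump→ 6^6 + 2 = 46658 —(−1)→ 46657
46657 —HB6→ 6^6 + 1 —bump→ 7^7 + 1 = 823544 —(−1)→ 823543
823543 —HB7→ 7^7 —bump→ 8^8 = 16777216 —(−1)→ 16777215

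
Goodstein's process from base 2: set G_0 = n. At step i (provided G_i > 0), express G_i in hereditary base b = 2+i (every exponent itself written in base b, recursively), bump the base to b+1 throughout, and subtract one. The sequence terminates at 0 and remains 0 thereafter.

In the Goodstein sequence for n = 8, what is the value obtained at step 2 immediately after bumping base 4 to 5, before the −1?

6311

G_0 = 8. HB_2(8) = 2^(2 + 1). Bump = 81. G_1 = 80.
G_1 = 80. HB_3(80) = 2·3^3 + 2·3^2 + 2·3 + 2. Bump = 554. G_2 = 553.
G_2 = 553. HB_4(553) = 2·4^4 + 2·4^2 + 2·4 + 1. Bump = 6311. G_3 = 6310.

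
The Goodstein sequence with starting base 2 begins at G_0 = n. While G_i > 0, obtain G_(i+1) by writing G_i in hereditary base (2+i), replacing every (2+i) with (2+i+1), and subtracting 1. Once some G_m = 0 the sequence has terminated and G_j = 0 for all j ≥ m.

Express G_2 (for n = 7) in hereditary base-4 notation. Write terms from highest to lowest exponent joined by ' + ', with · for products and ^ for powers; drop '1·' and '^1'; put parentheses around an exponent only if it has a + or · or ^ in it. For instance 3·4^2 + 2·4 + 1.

4^4 + 3

7 —HB2→ 2^2 + 2 + 1 —bump→ 3^3 + 3 + 1 = 31 —(−1)→ 30
30 —HB3→ 3^3 + 3 —bump→ 4^4 + 4 = 260 —(−1)→ 259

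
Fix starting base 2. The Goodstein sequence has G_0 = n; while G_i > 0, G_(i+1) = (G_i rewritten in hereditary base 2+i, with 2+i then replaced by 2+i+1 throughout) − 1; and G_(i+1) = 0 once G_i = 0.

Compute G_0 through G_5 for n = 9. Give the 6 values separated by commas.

step 0: 9 = 2^(2 + 1) + 1; sub 3 for 2: 3^(3 + 1) + 1; = 82; G_1 = 82−1 = 81
step 1: 81 = 3^(3 + 1); sub 4 for 3: 4^(4 + 1); = 1024; G_2 = 1024−1 = 1023
step 2: 1023 = 3·4^4 + 3·4^3 + 3·4^2 + 3·4 + 3; sub 5 for 4: 3·5^5 + 3·5^3 + 3·5^2 + 3·5 + 3; = 9843; G_3 = 9843−1 = 9842
step 3: 9842 = 3·5^5 + 3·5^3 + 3·5^2 + 3·5 + 2; sub 6 for 5: 3·6^6 + 3·6^3 + 3·6^2 + 3·6 + 2; = 140744; G_4 = 140744−1 = 140743
step 4: 140743 = 3·6^6 + 3·6^3 + 3·6^2 + 3·6 + 1; sub 7 for 6: 3·7^7 + 3·7^3 + 3·7^2 + 3·7 + 1; = 2471827; G_5 = 2471827−1 = 2471826

9, 81, 1023, 9842, 140743, 2471826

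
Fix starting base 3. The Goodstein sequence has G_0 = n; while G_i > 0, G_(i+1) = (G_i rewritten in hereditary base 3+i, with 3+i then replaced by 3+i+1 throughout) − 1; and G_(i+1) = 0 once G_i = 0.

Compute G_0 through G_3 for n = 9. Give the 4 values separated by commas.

9, 15, 17, 19

G_0=9  [base 3] 3^2  →[3↦4]→  4^2 = 16  −1 ⇒ G_1=15
G_1=15  [base 4] 3·4 + 3  →[4↦5]→  3·5 + 3 = 18  −1 ⇒ G_2=17
G_2=17  [base 5] 3·5 + 2  →[5↦6]→  3·6 + 2 = 20  −1 ⇒ G_3=19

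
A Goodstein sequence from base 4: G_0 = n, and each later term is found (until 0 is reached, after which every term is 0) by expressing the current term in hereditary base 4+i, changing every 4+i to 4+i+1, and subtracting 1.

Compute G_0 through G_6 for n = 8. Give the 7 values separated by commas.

base 4: 8 = 2·4; at 5: 2·5 = 10; next = 9
base 5: 9 = 5 + 4; at 6: 6 + 4 = 10; next = 9
base 6: 9 = 6 + 3; at 7: 7 + 3 = 10; next = 9
base 7: 9 = 7 + 2; at 8: 8 + 2 = 10; next = 9
base 8: 9 = 8 + 1; at 9: 9 + 1 = 10; next = 9
base 9: 9 = 9; at 10: 10 = 10; next = 9

8, 9, 9, 9, 9, 9, 9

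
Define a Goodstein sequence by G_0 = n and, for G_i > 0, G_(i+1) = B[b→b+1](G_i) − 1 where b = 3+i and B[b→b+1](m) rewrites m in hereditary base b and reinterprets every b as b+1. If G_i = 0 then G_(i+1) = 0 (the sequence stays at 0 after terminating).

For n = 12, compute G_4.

i=0: 12 = 3^2 + 3 (b=3); 3→4: 4^2 + 4 = 20; 20−1 = 19
i=1: 19 = 4^2 + 3 (b=4); 4→5: 5^2 + 3 = 28; 28−1 = 27
i=2: 27 = 5^2 + 2 (b=5); 5→6: 6^2 + 2 = 38; 38−1 = 37
i=3: 37 = 6^2 + 1 (b=6); 6→7: 7^2 + 1 = 50; 50−1 = 49

49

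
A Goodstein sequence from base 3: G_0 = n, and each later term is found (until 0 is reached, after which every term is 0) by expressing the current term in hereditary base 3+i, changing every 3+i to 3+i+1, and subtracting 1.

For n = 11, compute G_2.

(0) 11|_3 = 3^2 + 2 ↦ 4^2 + 2|_4 = 18 ⇒ 17
(1) 17|_4 = 4^2 + 1 ↦ 5^2 + 1|_5 = 26 ⇒ 25
(2) 25|_5 = 5^2 ↦ 6^2|_6 = 36 ⇒ 35

25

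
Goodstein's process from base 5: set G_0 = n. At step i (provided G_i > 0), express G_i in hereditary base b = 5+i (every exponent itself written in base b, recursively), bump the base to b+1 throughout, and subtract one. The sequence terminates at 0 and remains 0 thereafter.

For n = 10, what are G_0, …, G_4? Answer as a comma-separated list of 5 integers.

10, 11, 11, 11, 11

10 —HB5→ 2·5 —bump→ 2·6 = 12 —(−1)→ 11
11 —HB6→ 6 + 5 —bump→ 7 + 5 = 12 —(−1)→ 11
11 —HB7→ 7 + 4 —bump→ 8 + 4 = 12 —(−1)→ 11
11 —HB8→ 8 + 3 —bump→ 9 + 3 = 12 —(−1)→ 11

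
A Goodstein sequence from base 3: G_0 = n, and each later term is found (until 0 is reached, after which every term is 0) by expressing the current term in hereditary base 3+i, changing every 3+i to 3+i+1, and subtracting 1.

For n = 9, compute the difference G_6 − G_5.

1

9 —HB3→ 3^2 —bump→ 4^2 = 16 —(−1)→ 15
15 —HB4→ 3·4 + 3 —bump→ 3·5 + 3 = 18 —(−1)→ 17
17 —HB5→ 3·5 + 2 —bump→ 3·6 + 2 = 20 —(−1)→ 19
19 —HB6→ 3·6 + 1 —bump→ 3·7 + 1 = 22 —(−1)→ 21
21 —HB7→ 3·7 —bump→ 3·8 = 24 —(−1)→ 23
23 —HB8→ 2·8 + 7 —bump→ 2·9 + 7 = 25 —(−1)→ 24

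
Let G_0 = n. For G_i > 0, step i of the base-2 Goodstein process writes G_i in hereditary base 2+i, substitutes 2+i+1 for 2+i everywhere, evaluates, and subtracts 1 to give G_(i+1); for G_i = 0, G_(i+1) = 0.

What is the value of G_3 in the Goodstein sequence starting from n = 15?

15 —HB2→ 2^(2 + 1) + 2^2 + 2 + 1 —bump→ 3^(3 + 1) + 3^3 + 3 + 1 = 112 —(−1)→ 111
111 —HB3→ 3^(3 + 1) + 3^3 + 3 —bump→ 4^(4 + 1) + 4^4 + 4 = 1284 —(−1)→ 1283
1283 —HB4→ 4^(4 + 1) + 4^4 + 3 —bump→ 5^(5 + 1) + 5^5 + 3 = 18753 —(−1)→ 18752
18752 —HB5→ 5^(5 + 1) + 5^5 + 2 —bump→ 6^(6 + 1) + 6^6 + 2 = 326594 —(−1)→ 326593

18752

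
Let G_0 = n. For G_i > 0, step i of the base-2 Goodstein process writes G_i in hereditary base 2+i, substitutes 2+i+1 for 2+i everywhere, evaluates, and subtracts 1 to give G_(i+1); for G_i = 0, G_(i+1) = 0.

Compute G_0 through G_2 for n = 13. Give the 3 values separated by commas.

G_0 = 13. HB_2(13) = 2^(2 + 1) + 2^2 + 1. Bump = 109. G_1 = 108.
G_1 = 108. HB_3(108) = 3^(3 + 1) + 3^3. Bump = 1280. G_2 = 1279.

13, 108, 1279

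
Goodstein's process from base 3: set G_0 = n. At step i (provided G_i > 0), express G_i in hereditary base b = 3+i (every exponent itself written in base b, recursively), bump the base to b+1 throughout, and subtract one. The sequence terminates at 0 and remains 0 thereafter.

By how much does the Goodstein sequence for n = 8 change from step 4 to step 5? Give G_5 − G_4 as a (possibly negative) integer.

[0] 8 ≡ 2·3 + 2 (base 3). Lift 4: 10. −1: 9.
[1] 9 ≡ 2·4 + 1 (base 4). Lift 5: 11. −1: 10.
[2] 10 ≡ 2·5 (base 5). Lift 6: 12. −1: 11.
[3] 11 ≡ 6 + 5 (base 6). Lift 7: 12. −1: 11.
[4] 11 ≡ 7 + 4 (base 7). Lift 8: 12. −1: 11.

0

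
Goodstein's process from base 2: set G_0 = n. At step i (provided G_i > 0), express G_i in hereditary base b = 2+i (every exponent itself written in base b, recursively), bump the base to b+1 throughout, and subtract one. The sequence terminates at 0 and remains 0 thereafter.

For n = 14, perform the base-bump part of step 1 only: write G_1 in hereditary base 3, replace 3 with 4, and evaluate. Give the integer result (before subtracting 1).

(0) 14|_2 = 2^(2 + 1) + 2^2 + 2 ↦ 3^(3 + 1) + 3^3 + 3|_3 = 111 ⇒ 110
(1) 110|_3 = 3^(3 + 1) + 3^3 + 2 ↦ 4^(4 + 1) + 4^4 + 2|_4 = 1282 ⇒ 1281

1282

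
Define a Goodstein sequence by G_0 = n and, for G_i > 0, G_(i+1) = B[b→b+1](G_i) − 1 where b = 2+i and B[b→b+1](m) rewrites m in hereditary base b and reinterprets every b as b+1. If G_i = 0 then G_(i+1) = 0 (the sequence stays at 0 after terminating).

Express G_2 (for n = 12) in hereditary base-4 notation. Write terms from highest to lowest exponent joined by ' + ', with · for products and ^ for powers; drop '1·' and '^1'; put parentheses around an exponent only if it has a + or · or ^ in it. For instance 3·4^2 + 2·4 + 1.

i=0: 12 = 2^(2 + 1) + 2^2 (b=2); 2→3: 3^(3 + 1) + 3^3 = 108; 108−1 = 107
i=1: 107 = 3^(3 + 1) + 2·3^2 + 2·3 + 2 (b=3); 3→4: 4^(4 + 1) + 2·4^2 + 2·4 + 2 = 1066; 1066−1 = 1065
i=2: 1065 = 4^(4 + 1) + 2·4^2 + 2·4 + 1 (b=4); 4→5: 5^(5 + 1) + 2·5^2 + 2·5 + 1 = 15686; 15686−1 = 15685

4^(4 + 1) + 2·4^2 + 2·4 + 1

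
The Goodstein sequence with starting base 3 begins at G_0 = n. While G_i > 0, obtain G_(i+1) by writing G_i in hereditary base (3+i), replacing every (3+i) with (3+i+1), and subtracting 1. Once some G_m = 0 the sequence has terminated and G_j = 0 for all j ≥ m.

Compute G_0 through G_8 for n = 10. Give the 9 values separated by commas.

step 0: 10 = 3^2 + 1; sub 4 for 3: 4^2 + 1; = 17; G_1 = 17−1 = 16
step 1: 16 = 4^2; sub 5 for 4: 5^2; = 25; G_2 = 25−1 = 24
step 2: 24 = 4·5 + 4; sub 6 for 5: 4·6 + 4; = 28; G_3 = 28−1 = 27
step 3: 27 = 4·6 + 3; sub 7 for 6: 4·7 + 3; = 31; G_4 = 31−1 = 30
step 4: 30 = 4·7 + 2; sub 8 for 7: 4·8 + 2; = 34; G_5 = 34−1 = 33
step 5: 33 = 4·8 + 1; sub 9 for 8: 4·9 + 1; = 37; G_6 = 37−1 = 36
step 6: 36 = 4·9; sub 10 for 9: 4·10; = 40; G_7 = 40−1 = 39
step 7: 39 = 3·10 + 9; sub 11 for 10: 3·11 + 9; = 42; G_8 = 42−1 = 41

10, 16, 24, 27, 30, 33, 36, 39, 41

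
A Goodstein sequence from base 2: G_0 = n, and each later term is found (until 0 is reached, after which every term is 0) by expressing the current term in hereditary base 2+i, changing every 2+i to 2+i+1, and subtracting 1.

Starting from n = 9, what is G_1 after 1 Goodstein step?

(0) 9|_2 = 2^(2 + 1) + 1 ↦ 3^(3 + 1) + 1|_3 = 82 ⇒ 81
(1) 81|_3 = 3^(3 + 1) ↦ 4^(4 + 1)|_4 = 1024 ⇒ 1023

81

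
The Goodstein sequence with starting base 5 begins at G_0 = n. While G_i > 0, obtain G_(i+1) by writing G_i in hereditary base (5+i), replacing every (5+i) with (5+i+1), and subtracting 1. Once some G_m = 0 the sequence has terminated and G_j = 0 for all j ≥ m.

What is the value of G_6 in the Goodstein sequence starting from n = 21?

35

G_0=21  [base 5] 4·5 + 1  →[5↦6]→  4·6 + 1 = 25  −1 ⇒ G_1=24
G_1=24  [base 6] 4·6  →[6↦7]→  4·7 = 28  −1 ⇒ G_2=27
G_2=27  [base 7] 3·7 + 6  →[7↦8]→  3·8 + 6 = 30  −1 ⇒ G_3=29
G_3=29  [base 8] 3·8 + 5  →[8↦9]→  3·9 + 5 = 32  −1 ⇒ G_4=31
G_4=31  [base 9] 3·9 + 4  →[9↦10]→  3·10 + 4 = 34  −1 ⇒ G_5=33
G_5=33  [base 10] 3·10 + 3  →[10↦11]→  3·11 + 3 = 36  −1 ⇒ G_6=35
G_6=35  [base 11] 3·11 + 2  →[11↦12]→  3·12 + 2 = 38  −1 ⇒ G_7=37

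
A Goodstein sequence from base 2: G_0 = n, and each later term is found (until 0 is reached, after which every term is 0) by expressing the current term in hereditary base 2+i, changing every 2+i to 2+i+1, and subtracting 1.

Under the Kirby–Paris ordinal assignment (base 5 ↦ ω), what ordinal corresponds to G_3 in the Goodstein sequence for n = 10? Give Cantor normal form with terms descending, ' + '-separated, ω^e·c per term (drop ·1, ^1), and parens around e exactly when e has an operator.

step 0: 10 = 2^(2 + 1) + 2; sub 3 for 2: 3^(3 + 1) + 3; = 84; G_1 = 84−1 = 83
step 1: 83 = 3^(3 + 1) + 2; sub 4 for 3: 4^(4 + 1) + 2; = 1026; G_2 = 1026−1 = 1025
step 2: 1025 = 4^(4 + 1) + 1; sub 5 for 4: 5^(5 + 1) + 1; = 15626; G_3 = 15626−1 = 15625

ω^(ω + 1)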